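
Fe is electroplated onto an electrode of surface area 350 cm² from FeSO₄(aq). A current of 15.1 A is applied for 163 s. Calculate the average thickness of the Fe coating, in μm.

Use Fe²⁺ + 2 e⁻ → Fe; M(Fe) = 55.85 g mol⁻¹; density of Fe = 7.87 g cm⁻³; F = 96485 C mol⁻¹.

Q = I·t = 15.10 × 163.00 = 2461 C; n(e⁻) = 0.02551 mol.
n(Fe) = n(e⁻)/2 = 0.01275 mol, so m = 0.01275 × 55.85 = 0.7124 g.
Volume = m/ρ = 0.7124 / 7.87 = 0.09052 cm³.
Thickness = V/A = 0.09052 / 350 = 2.59 × 10⁻⁴ cm = 2.59 μm.

2.59 μm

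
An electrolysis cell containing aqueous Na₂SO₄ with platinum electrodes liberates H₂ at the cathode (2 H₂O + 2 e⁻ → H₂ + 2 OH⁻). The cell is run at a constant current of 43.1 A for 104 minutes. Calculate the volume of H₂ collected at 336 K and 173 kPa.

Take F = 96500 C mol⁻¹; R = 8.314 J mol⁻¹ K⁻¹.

Q = I·t = 43.10 A × 6240.0 s = 268900 C.
n(e⁻) = Q/F = 268900 / 96500 = 2.787 mol.
2 electrons are transferred per H₂ molecule, so n(H₂) = 2.787 / 2 = 1.393 mol.
V = nRT/P = (1.393 × 8.314 × 336) / (173 × 10³ Pa) = 0.0225 m³ = 22.5 L.

22.5 L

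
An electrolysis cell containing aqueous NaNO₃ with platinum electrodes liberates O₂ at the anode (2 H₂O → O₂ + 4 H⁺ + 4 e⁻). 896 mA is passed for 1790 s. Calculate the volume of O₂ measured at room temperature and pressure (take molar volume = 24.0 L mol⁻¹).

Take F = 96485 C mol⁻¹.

Q = I·t = 0.8960 A × 1790.0 s = 1604 C.
n(e⁻) = Q/F = 1604 / 96485 = 0.01662 mol.
4 electrons are transferred per O₂ molecule, so n(O₂) = 0.01662 / 4 = 0.004156 mol.
V = n × V_m = 0.004156 × 24.0 = 0.0997 L.

0.0997 L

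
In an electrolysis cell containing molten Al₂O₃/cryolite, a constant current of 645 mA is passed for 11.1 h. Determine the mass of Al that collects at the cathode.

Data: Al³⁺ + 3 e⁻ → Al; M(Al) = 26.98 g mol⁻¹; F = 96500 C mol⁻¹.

2.40 g

Q = I·t = 0.6450 A × 39960 s = 25770 C.
n(e⁻) = Q/F = 25770 / 96500 = 0.2671 mol.
Al³⁺ + 3 e⁻ → Al, so n(Al) = n(e⁻)/3 = 0.08903 mol.
m = n·M = 0.08903 × 26.98 = 2.40 g.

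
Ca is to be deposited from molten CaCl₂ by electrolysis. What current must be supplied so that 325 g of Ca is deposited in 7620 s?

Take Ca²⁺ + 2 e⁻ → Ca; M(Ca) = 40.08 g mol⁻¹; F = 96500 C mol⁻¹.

205 A

n(Ca) = 325 / 40.08 = 8.109 mol.
n(e⁻) = 2 × 8.109 = 16.22 mol.
Q = n(e⁻)·F = 16.22 × 96500 = 1565000 C.
I = Q/t = 1565000 / 7620.0 s = 205 A.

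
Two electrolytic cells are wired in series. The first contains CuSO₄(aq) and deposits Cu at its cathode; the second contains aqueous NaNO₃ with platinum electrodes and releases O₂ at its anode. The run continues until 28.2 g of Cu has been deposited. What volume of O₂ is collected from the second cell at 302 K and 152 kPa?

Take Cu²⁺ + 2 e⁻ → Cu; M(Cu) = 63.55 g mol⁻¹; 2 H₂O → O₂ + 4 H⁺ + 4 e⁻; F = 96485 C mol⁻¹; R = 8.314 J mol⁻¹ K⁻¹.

3.67 L

n(Cu) = 28.2 / 63.55 = 0.4437 mol, so n(e⁻) = 2 × 0.4437 = 0.8875 mol.
The cells are in series, so the same 0.8875 mol of electrons passes through the second cell.
2 H₂O → O₂ + 4 H⁺ + 4 e⁻ — 4 mol e⁻ per mol O₂, so n(O₂) = 0.8875/4 = 0.2219 mol.
V = nRT/P = (0.2219 × 8.314 × 302) / (152 × 10³) = 0.00367 m³ = 3.67 L.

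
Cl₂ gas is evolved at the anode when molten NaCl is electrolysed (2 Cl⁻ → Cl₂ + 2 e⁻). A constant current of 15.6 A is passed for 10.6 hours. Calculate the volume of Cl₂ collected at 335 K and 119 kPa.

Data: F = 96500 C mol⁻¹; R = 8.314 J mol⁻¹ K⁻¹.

72.2 L

Q = I·t = 15.60 A × 38160 s = 595300 C.
n(e⁻) = Q/F = 595300 / 96500 = 6.169 mol.
2 electrons are transferred per Cl₂ molecule, so n(Cl₂) = 6.169 / 2 = 3.084 mol.
V = nRT/P = (3.084 × 8.314 × 335) / (119 × 10³ Pa) = 0.0722 m³ = 72.2 L.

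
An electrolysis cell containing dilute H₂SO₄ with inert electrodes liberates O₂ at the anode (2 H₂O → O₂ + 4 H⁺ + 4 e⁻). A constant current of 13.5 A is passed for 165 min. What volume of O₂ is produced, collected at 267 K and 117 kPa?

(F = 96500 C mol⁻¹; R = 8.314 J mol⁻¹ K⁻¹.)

6.57 L

Q = I·t = 13.50 A × 9900.0 s = 133600 C.
n(e⁻) = Q/F = 133600 / 96500 = 1.385 mol.
4 electrons are transferred per O₂ molecule, so n(O₂) = 1.385 / 4 = 0.3462 mol.
V = nRT/P = (0.3462 × 8.314 × 267) / (117 × 10³ Pa) = 0.00657 m³ = 6.57 L.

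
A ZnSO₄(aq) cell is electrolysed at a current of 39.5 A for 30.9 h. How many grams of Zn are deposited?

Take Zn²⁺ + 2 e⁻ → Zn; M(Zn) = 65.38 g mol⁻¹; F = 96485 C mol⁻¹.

Q = I·t = 39.50 A × 111240 s = 4394000 C.
n(e⁻) = Q/F = 4394000 / 96485 = 45.54 mol.
Zn²⁺ + 2 e⁻ → Zn, so n(Zn) = n(e⁻)/2 = 22.77 mol.
m = n·M = 22.77 × 65.38 = 1490 g.

1490 g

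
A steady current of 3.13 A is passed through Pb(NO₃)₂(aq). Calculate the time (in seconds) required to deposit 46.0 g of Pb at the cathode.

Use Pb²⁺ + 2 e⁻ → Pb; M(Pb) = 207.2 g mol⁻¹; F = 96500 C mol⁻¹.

n(Pb) = m/M = 46.0 / 207.2 = 0.2220 mol.
Each Pb atom requires 2 electrons, so n(e⁻) = 2 × 0.2220 = 0.4440 mol.
Q = n(e⁻)·F = 0.4440 × 96500 = 42850 C.
t = Q/I = 42850 / 3.130 A = 13690 s.

13700 s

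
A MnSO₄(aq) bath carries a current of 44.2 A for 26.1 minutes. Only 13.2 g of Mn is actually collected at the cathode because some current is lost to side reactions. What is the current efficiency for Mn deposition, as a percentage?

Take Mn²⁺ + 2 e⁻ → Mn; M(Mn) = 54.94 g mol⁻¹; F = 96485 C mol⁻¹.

Q = I·t = 44.20 × 1566.0 = 69220 C; n(e⁻) = 69220/96485 = 0.7174 mol.
Theoretical n(Mn) = n(e⁻)/2 = 0.3587 mol, i.e. m_theo = 0.3587 × 54.94 = 19.71 g.
Efficiency = m_actual / m_theo = 13.2 / 19.71 = 67.0 %.

67.0 %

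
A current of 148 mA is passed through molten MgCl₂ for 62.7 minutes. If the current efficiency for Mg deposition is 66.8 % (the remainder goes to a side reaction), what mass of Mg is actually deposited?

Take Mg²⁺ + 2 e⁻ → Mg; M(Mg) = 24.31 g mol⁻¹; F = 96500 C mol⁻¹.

0.0468 g

Q = I·t = 0.1480 × 3762.0 = 556.8 C.
n(e⁻) = 556.8/96500 = 0.005770 mol; theoretically n(Mg) = 0.005770/2 = 0.002885 mol, m_theo = 0.07013 g.
At 66.8 % efficiency, m_actual = 0.668 × 0.07013 = 0.0468 g.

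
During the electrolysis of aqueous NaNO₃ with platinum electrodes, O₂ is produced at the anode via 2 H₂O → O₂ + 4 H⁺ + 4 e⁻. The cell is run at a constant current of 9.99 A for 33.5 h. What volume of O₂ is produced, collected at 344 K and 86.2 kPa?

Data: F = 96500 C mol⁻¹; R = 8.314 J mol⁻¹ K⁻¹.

104 L

Q = I·t = 9.990 A × 120600 s = 1205000 C.
n(e⁻) = Q/F = 1205000 / 96500 = 12.48 mol.
4 electrons are transferred per O₂ molecule, so n(O₂) = 12.48 / 4 = 3.121 mol.
V = nRT/P = (3.121 × 8.314 × 344) / (86.2 × 10³ Pa) = 0.104 m³ = 104 L.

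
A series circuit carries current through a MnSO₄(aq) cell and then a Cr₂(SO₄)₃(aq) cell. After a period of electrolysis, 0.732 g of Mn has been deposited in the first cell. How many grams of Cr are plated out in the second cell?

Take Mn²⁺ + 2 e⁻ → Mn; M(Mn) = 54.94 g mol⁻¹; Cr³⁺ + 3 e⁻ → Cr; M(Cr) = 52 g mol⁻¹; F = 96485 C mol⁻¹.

0.462 g

n(Mn) = 0.732 / 54.94 = 0.01332 mol.
Since Mn²⁺ + 2 e⁻ → Mn, n(e⁻) passed = 2 × 0.01332 = 0.02665 mol.
Cells in series carry the same charge, so the same 0.02665 mol of electrons passes through cell 2.
Cr³⁺ + 3 e⁻ → Cr, so n(Cr) = 0.02665 / 3 = 0.008882 mol.
m(Cr) = 0.008882 × 52 = 0.462 g.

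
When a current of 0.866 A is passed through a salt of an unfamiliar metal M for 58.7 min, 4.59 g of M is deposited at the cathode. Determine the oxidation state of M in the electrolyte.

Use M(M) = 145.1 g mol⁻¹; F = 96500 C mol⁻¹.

Q = I·t = 0.8660 A × 3522.0 s = 3050 C, so n(e⁻) = 3050/96500 = 0.03161 mol.
n(M) deposited = 4.59 / 145.1 = 0.03163 mol.
Electrons per atom = n(e⁻)/n(M) = 0.03161 / 0.03163 = 0.999 ≈ 1, so the ion is M⁺.

+1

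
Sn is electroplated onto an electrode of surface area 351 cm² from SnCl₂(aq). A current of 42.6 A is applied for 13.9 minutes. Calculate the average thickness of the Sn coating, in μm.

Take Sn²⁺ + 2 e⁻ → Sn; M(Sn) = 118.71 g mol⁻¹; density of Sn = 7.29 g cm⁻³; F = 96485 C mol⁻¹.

Q = I·t = 42.60 × 834.00 = 35530 C; n(e⁻) = 0.3682 mol.
n(Sn) = n(e⁻)/2 = 0.1841 mol, so m = 0.1841 × 118.71 = 21.86 g.
Volume = m/ρ = 21.86 / 7.29 = 2.998 cm³.
Thickness = V/A = 2.998 / 351 = 0.00854 cm = 85.4 μm.

85.4 μm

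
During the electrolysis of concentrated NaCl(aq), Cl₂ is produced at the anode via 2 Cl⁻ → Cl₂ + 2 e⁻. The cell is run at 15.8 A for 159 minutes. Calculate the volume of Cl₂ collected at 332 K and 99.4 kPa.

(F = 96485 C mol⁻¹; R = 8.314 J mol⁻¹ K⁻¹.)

21.7 L

Q = I·t = 15.80 A × 9540.0 s = 150700 C.
n(e⁻) = Q/F = 150700 / 96485 = 1.562 mol.
2 electrons are transferred per Cl₂ molecule, so n(Cl₂) = 1.562 / 2 = 0.7811 mol.
V = nRT/P = (0.7811 × 8.314 × 332) / (99.4 × 10³ Pa) = 0.0217 m³ = 21.7 L.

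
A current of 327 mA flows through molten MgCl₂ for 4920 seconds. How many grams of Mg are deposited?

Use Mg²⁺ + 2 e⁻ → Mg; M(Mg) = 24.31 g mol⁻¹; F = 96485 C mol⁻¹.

Q = I·t = 0.3270 A × 4920.0 s = 1609 C.
n(e⁻) = Q/F = 1609 / 96485 = 0.01667 mol.
Mg²⁺ + 2 e⁻ → Mg, so n(Mg) = n(e⁻)/2 = 0.008337 mol.
m = n·M = 0.008337 × 24.31 = 0.203 g.

0.203 g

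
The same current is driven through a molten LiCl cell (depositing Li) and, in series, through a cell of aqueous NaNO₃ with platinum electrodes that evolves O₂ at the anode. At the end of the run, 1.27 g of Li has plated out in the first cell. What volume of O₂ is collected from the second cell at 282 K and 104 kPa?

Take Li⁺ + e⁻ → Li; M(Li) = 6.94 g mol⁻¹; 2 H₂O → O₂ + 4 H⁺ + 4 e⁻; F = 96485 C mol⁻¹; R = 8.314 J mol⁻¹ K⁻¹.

n(Li) = 1.27 / 6.94 = 0.1830 mol, so n(e⁻) = 1 × 0.1830 = 0.1830 mol.
The cells are in series, so the same 0.1830 mol of electrons passes through the second cell.
2 H₂O → O₂ + 4 H⁺ + 4 e⁻ — 4 mol e⁻ per mol O₂, so n(O₂) = 0.1830/4 = 0.04575 mol.
V = nRT/P = (0.04575 × 8.314 × 282) / (104 × 10³) = 0.00103 m³ = 1.03 L.

1.03 L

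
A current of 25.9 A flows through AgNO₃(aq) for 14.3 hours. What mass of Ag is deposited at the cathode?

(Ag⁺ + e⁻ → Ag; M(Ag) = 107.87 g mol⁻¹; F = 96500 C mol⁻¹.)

1490 g

Q = I·t = 25.90 A × 51480 s = 1333000 C.
n(e⁻) = Q/F = 1333000 / 96500 = 13.82 mol.
Ag⁺ + e⁻ → Ag, so n(Ag) = n(e⁻)/1 = 13.82 mol.
m = n·M = 13.82 × 107.87 = 1490 g.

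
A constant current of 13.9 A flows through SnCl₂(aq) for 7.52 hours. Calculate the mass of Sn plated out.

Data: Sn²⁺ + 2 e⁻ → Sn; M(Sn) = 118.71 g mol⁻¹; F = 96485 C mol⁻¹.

231 g

Q = I·t = 13.90 A × 27072 s = 376300 C.
n(e⁻) = Q/F = 376300 / 96485 = 3.900 mol.
Sn²⁺ + 2 e⁻ → Sn, so n(Sn) = n(e⁻)/2 = 1.950 mol.
m = n·M = 1.950 × 118.71 = 231 g.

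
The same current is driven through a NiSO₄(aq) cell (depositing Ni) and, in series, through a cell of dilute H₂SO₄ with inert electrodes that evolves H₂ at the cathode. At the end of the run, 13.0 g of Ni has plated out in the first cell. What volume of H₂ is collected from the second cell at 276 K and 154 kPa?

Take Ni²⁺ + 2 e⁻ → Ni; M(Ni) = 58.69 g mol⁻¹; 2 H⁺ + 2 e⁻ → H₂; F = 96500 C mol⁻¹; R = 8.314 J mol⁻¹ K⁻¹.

3.30 L

n(Ni) = 13.0 / 58.69 = 0.2215 mol, so n(e⁻) = 2 × 0.2215 = 0.4430 mol.
The cells are in series, so the same 0.4430 mol of electrons passes through the second cell.
2 H⁺ + 2 e⁻ → H₂ — 2 mol e⁻ per mol H₂, so n(H₂) = 0.4430/2 = 0.2215 mol.
V = nRT/P = (0.2215 × 8.314 × 276) / (154 × 10³) = 0.00330 m³ = 3.30 L.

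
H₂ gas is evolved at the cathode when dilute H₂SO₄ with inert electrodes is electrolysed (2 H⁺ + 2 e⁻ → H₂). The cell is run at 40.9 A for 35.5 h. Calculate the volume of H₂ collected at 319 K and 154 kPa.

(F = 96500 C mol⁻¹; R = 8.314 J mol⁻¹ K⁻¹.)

Q = I·t = 40.90 A × 127800 s = 5227000 C.
n(e⁻) = Q/F = 5227000 / 96500 = 54.17 mol.
2 electrons are transferred per H₂ molecule, so n(H₂) = 54.17 / 2 = 27.08 mol.
V = nRT/P = (27.08 × 8.314 × 319) / (154 × 10³ Pa) = 0.466 m³ = 466 L.

466 L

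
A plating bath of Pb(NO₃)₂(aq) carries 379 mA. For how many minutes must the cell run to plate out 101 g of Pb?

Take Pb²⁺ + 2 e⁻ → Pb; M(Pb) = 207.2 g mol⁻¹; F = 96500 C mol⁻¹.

4140 min

n(Pb) = m/M = 101 / 207.2 = 0.4875 mol.
Each Pb atom requires 2 electrons, so n(e⁻) = 2 × 0.4875 = 0.9749 mol.
Q = n(e⁻)·F = 0.9749 × 96500 = 94080 C.
t = Q/I = 94080 / 0.3790 A = 248200 s = 4140 min.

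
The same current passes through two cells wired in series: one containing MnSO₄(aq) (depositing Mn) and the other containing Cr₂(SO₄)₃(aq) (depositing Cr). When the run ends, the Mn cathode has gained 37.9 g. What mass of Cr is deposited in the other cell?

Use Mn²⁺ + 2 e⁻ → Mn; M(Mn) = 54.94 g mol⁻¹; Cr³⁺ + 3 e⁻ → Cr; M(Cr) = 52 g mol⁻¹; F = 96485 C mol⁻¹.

23.9 g

n(Mn) = 37.9 / 54.94 = 0.6898 mol.
Since Mn²⁺ + 2 e⁻ → Mn, n(e⁻) passed = 2 × 0.6898 = 1.380 mol.
Cells in series carry the same charge, so the same 1.380 mol of electrons passes through cell 2.
Cr³⁺ + 3 e⁻ → Cr, so n(Cr) = 1.380 / 3 = 0.4599 mol.
m(Cr) = 0.4599 × 52 = 23.9 g.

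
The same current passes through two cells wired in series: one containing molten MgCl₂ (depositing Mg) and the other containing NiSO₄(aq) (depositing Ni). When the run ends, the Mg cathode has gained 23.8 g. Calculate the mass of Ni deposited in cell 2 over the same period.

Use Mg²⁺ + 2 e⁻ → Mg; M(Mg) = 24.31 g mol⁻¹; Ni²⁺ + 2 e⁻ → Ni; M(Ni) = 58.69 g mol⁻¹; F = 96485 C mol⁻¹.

n(Mg) = 23.8 / 24.31 = 0.9790 mol.
Since Mg²⁺ + 2 e⁻ → Mg, n(e⁻) passed = 2 × 0.9790 = 1.958 mol.
Cells in series carry the same charge, so the same 1.958 mol of electrons passes through cell 2.
Ni²⁺ + 2 e⁻ → Ni, so n(Ni) = 1.958 / 2 = 0.9790 mol.
m(Ni) = 0.9790 × 58.69 = 57.5 g.

57.5 g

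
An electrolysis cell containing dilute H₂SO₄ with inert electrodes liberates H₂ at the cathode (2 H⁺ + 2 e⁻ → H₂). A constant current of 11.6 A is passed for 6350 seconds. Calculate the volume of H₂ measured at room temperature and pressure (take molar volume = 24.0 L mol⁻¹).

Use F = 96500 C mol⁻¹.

Q = I·t = 11.60 A × 6350.0 s = 73660 C.
n(e⁻) = Q/F = 73660 / 96500 = 0.7633 mol.
2 electrons are transferred per H₂ molecule, so n(H₂) = 0.7633 / 2 = 0.3817 mol.
V = n × V_m = 0.3817 × 24.0 = 9.16 L.

9.16 L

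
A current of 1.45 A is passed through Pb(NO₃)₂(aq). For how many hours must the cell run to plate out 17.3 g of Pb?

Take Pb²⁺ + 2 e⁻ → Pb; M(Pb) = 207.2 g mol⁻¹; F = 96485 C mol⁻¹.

n(Pb) = m/M = 17.3 / 207.2 = 0.08349 mol.
Each Pb atom requires 2 electrons, so n(e⁻) = 2 × 0.08349 = 0.1670 mol.
Q = n(e⁻)·F = 0.1670 × 96485 = 16110 C.
t = Q/I = 16110 / 1.450 A = 11110 s = 3.09 h.

3.09 h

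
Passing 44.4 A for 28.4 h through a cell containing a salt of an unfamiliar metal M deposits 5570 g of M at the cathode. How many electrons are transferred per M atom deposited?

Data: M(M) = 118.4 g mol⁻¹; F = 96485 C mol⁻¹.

1

Q = I·t = 44.40 A × 102240 s = 4539000 C, so n(e⁻) = 4539000/96485 = 47.05 mol.
n(M) deposited = 5570 / 118.4 = 47.04 mol.
Electrons per atom = n(e⁻)/n(M) = 47.05 / 47.04 = 1.00 ≈ 1, so the ion is M⁺.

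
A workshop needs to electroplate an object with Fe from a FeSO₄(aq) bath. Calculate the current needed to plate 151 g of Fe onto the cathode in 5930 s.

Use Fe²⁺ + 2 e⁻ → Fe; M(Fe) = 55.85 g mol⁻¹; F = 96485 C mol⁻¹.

88.0 A

n(Fe) = 151 / 55.85 = 2.704 mol.
n(e⁻) = 2 × 2.704 = 5.407 mol.
Q = n(e⁻)·F = 5.407 × 96485 = 521700 C.
I = Q/t = 521700 / 5930.0 s = 88.0 A.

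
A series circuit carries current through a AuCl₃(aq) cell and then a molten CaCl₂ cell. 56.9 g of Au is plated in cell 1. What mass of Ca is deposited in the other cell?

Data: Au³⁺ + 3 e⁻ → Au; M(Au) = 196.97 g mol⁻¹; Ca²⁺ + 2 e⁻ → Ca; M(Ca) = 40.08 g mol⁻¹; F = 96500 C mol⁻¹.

17.4 g

n(Au) = 56.9 / 196.97 = 0.2889 mol.
Since Au³⁺ + 3 e⁻ → Au, n(e⁻) passed = 3 × 0.2889 = 0.8666 mol.
Cells in series carry the same charge, so the same 0.8666 mol of electrons passes through cell 2.
Ca²⁺ + 2 e⁻ → Ca, so n(Ca) = 0.8666 / 2 = 0.4333 mol.
m(Ca) = 0.4333 × 40.08 = 17.4 g.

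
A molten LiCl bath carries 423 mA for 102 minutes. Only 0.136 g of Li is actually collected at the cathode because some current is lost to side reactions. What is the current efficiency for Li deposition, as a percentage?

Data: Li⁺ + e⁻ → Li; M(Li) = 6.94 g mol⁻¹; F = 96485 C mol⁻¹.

73.0 %

Q = I·t = 0.4230 × 6120.0 = 2589 C; n(e⁻) = 2589/96485 = 0.02683 mol.
Theoretical n(Li) = n(e⁻)/1 = 0.02683 mol, i.e. m_theo = 0.02683 × 6.94 = 0.1862 g.
Efficiency = m_actual / m_theo = 0.136 / 0.1862 = 73.0 %.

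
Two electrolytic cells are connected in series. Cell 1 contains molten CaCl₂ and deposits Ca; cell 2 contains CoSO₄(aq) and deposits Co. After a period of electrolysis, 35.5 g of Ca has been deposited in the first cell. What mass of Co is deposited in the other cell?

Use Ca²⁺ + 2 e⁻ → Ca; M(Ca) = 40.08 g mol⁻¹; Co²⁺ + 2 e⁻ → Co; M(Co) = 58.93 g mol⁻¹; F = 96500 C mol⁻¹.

n(Ca) = 35.5 / 40.08 = 0.8857 mol.
Since Ca²⁺ + 2 e⁻ → Ca, n(e⁻) passed = 2 × 0.8857 = 1.771 mol.
Cells in series carry the same charge, so the same 1.771 mol of electrons passes through cell 2.
Co²⁺ + 2 e⁻ → Co, so n(Co) = 1.771 / 2 = 0.8857 mol.
m(Co) = 0.8857 × 58.93 = 52.2 g.

52.2 g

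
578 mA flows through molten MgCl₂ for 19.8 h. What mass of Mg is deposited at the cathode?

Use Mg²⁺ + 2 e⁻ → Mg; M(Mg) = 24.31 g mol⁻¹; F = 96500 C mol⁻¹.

5.19 g

Q = I·t = 0.5780 A × 71280 s = 41200 C.
n(e⁻) = Q/F = 41200 / 96500 = 0.4269 mol.
Mg²⁺ + 2 e⁻ → Mg, so n(Mg) = n(e⁻)/2 = 0.2135 mol.
m = n·M = 0.2135 × 24.31 = 5.19 g.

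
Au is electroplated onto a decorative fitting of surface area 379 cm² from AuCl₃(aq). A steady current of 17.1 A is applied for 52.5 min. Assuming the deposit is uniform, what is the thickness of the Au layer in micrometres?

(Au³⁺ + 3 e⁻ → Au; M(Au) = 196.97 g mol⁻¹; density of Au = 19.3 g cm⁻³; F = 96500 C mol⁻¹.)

50.1 μm

Q = I·t = 17.10 × 3150.0 = 53870 C; n(e⁻) = 0.5582 mol.
n(Au) = n(e⁻)/3 = 0.1861 mol, so m = 0.1861 × 196.97 = 36.65 g.
Volume = m/ρ = 36.65 / 19.3 = 1.899 cm³.
Thickness = V/A = 1.899 / 379 = 0.00501 cm = 50.1 μm.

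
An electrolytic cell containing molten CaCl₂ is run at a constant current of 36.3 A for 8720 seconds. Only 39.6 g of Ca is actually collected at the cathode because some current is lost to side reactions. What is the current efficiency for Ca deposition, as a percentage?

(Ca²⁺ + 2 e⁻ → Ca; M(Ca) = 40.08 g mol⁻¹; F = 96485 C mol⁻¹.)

60.2 %

Q = I·t = 36.30 × 8720.0 = 316500 C; n(e⁻) = 316500/96485 = 3.281 mol.
Theoretical n(Ca) = n(e⁻)/2 = 1.640 mol, i.e. m_theo = 1.640 × 40.08 = 65.74 g.
Efficiency = m_actual / m_theo = 39.6 / 65.74 = 60.2 %.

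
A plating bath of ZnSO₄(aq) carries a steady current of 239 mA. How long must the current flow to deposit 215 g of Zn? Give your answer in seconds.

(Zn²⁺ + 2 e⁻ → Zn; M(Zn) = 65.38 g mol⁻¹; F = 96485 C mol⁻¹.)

2.66 × 10⁶ s

n(Zn) = m/M = 215 / 65.38 = 3.288 mol.
Each Zn atom requires 2 electrons, so n(e⁻) = 2 × 3.288 = 6.577 mol.
Q = n(e⁻)·F = 6.577 × 96485 = 634600 C.
t = Q/I = 634600 / 0.2390 A = 2655000 s.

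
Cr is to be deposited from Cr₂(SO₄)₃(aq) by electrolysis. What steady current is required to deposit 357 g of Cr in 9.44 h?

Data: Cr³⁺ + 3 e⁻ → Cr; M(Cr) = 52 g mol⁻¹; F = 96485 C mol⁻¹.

58.5 A

n(Cr) = 357 / 52 = 6.865 mol.
n(e⁻) = 3 × 6.865 = 20.60 mol.
Q = n(e⁻)·F = 20.60 × 96485 = 1987000 C.
I = Q/t = 1987000 / 33984 s = 58.5 A.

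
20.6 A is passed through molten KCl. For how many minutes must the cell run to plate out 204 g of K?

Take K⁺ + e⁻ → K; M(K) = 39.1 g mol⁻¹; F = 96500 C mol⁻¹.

n(K) = m/M = 204 / 39.1 = 5.217 mol.
Each K atom requires 1 electron, so n(e⁻) = 1 × 5.217 = 5.217 mol.
Q = n(e⁻)·F = 5.217 × 96500 = 503500 C.
t = Q/I = 503500 / 20.60 A = 24440 s = 407 min.

407 min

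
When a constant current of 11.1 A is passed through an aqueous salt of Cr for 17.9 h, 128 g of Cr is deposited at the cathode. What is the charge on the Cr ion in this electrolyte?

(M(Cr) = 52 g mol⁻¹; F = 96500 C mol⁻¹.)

Q = I·t = 11.10 A × 64440 s = 715300 C, so n(e⁻) = 715300/96500 = 7.412 mol.
n(Cr) deposited = 128 / 52 = 2.462 mol.
Electrons per atom = n(e⁻)/n(Cr) = 7.412 / 2.462 = 3.01 ≈ 3, so the ion is Cr³⁺.

+3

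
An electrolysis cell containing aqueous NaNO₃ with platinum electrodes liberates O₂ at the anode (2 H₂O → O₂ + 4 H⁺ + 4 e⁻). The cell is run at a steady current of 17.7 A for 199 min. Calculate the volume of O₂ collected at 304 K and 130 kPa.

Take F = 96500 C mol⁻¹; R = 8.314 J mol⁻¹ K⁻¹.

10.6 L

Q = I·t = 17.70 A × 11940 s = 211300 C.
n(e⁻) = Q/F = 211300 / 96500 = 2.190 mol.
4 electrons are transferred per O₂ molecule, so n(O₂) = 2.190 / 4 = 0.5475 mol.
V = nRT/P = (0.5475 × 8.314 × 304) / (130 × 10³ Pa) = 0.0106 m³ = 10.6 L.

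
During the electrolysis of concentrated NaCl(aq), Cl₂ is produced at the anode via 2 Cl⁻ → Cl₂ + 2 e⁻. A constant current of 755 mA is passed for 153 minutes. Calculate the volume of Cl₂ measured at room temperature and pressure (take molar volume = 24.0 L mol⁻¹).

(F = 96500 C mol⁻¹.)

0.862 L

Q = I·t = 0.7550 A × 9180.0 s = 6931 C.
n(e⁻) = Q/F = 6931 / 96500 = 0.07182 mol.
2 electrons are transferred per Cl₂ molecule, so n(Cl₂) = 0.07182 / 2 = 0.03591 mol.
V = n × V_m = 0.03591 × 24.0 = 0.862 L.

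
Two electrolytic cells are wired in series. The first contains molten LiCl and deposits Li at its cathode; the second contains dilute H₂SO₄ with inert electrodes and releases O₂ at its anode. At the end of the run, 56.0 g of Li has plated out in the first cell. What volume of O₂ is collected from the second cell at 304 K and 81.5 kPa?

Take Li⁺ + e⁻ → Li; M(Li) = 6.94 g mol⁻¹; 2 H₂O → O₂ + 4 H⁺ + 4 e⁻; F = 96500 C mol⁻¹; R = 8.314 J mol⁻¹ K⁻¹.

62.6 L

n(Li) = 56.0 / 6.94 = 8.069 mol, so n(e⁻) = 1 × 8.069 = 8.069 mol.
The cells are in series, so the same 8.069 mol of electrons passes through the second cell.
2 H₂O → O₂ + 4 H⁺ + 4 e⁻ — 4 mol e⁻ per mol O₂, so n(O₂) = 8.069/4 = 2.017 mol.
V = nRT/P = (2.017 × 8.314 × 304) / (81.5 × 10³) = 0.0626 m³ = 62.6 L.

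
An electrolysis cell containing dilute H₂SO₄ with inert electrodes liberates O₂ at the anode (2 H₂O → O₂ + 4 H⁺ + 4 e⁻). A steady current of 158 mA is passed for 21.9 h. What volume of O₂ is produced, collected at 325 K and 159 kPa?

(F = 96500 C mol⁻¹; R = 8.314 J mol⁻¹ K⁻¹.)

Q = I·t = 0.1580 A × 78840 s = 12460 C.
n(e⁻) = Q/F = 12460 / 96500 = 0.1291 mol.
4 electrons are transferred per O₂ molecule, so n(O₂) = 0.1291 / 4 = 0.03227 mol.
V = nRT/P = (0.03227 × 8.314 × 325) / (159 × 10³ Pa) = 5.48 × 10⁻⁴ m³ = 0.548 L.

0.548 L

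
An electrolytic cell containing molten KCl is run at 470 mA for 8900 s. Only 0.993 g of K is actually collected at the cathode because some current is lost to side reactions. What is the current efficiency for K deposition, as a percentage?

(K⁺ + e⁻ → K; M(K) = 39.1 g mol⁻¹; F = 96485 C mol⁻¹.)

Q = I·t = 0.4700 × 8900.0 = 4183 C; n(e⁻) = 4183/96485 = 0.04335 mol.
Theoretical n(K) = n(e⁻)/1 = 0.04335 mol, i.e. m_theo = 0.04335 × 39.1 = 1.695 g.
Efficiency = m_actual / m_theo = 0.993 / 1.695 = 58.6 %.

58.6 %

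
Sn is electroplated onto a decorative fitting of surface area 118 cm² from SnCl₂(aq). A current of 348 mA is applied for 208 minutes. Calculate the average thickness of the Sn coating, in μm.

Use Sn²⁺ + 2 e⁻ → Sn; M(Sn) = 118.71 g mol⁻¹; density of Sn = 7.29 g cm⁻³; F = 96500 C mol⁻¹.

31.1 μm

Q = I·t = 0.3480 × 12480 = 4343 C; n(e⁻) = 0.04501 mol.
n(Sn) = n(e⁻)/2 = 0.02250 mol, so m = 0.02250 × 118.71 = 2.671 g.
Volume = m/ρ = 2.671 / 7.29 = 0.3664 cm³.
Thickness = V/A = 0.3664 / 118 = 0.00311 cm = 31.1 μm.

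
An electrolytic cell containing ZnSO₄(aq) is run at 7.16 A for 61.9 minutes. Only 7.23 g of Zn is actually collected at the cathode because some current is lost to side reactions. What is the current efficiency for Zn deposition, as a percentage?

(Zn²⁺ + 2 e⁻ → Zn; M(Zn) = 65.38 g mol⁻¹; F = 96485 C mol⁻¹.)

Q = I·t = 7.160 × 3714.0 = 26590 C; n(e⁻) = 26590/96485 = 0.2756 mol.
Theoretical n(Zn) = n(e⁻)/2 = 0.1378 mol, i.e. m_theo = 0.1378 × 65.38 = 9.010 g.
Efficiency = m_actual / m_theo = 7.23 / 9.010 = 80.2 %.

80.2 %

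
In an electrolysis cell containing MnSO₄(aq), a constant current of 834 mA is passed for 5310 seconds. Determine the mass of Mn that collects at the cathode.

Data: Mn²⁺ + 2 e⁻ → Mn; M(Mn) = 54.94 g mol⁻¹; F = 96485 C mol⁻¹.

1.26 g

Q = I·t = 0.8340 A × 5310.0 s = 4429 C.
n(e⁻) = Q/F = 4429 / 96485 = 0.04590 mol.
Mn²⁺ + 2 e⁻ → Mn, so n(Mn) = n(e⁻)/2 = 0.02295 mol.
m = n·M = 0.02295 × 54.94 = 1.26 g.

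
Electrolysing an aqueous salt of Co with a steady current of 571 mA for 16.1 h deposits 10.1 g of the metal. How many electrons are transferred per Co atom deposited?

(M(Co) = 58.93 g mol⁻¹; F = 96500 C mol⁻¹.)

Q = I·t = 0.5710 A × 57960 s = 33100 C, so n(e⁻) = 33100/96500 = 0.3430 mol.
n(Co) deposited = 10.1 / 58.93 = 0.1714 mol.
Electrons per atom = n(e⁻)/n(Co) = 0.3430 / 0.1714 = 2.00 ≈ 2, so the ion is Co²⁺.

2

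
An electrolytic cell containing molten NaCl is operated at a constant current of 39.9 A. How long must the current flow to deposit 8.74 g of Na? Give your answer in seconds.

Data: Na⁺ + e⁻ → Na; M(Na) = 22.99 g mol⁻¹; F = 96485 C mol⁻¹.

n(Na) = m/M = 8.74 / 22.99 = 0.3802 mol.
Each Na atom requires 1 electron, so n(e⁻) = 1 × 0.3802 = 0.3802 mol.
Q = n(e⁻)·F = 0.3802 × 96485 = 36680 C.
t = Q/I = 36680 / 39.90 A = 919.3 s.

919 s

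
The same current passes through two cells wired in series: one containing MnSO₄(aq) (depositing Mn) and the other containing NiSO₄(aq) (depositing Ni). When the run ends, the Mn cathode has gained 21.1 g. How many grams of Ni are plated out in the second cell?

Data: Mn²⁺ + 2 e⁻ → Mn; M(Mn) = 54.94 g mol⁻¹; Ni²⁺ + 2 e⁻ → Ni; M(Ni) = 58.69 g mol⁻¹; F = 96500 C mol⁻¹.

n(Mn) = 21.1 / 54.94 = 0.3841 mol.
Since Mn²⁺ + 2 e⁻ → Mn, n(e⁻) passed = 2 × 0.3841 = 0.7681 mol.
Cells in series carry the same charge, so the same 0.7681 mol of electrons passes through cell 2.
Ni²⁺ + 2 e⁻ → Ni, so n(Ni) = 0.7681 / 2 = 0.3841 mol.
m(Ni) = 0.3841 × 58.69 = 22.5 g.

22.5 g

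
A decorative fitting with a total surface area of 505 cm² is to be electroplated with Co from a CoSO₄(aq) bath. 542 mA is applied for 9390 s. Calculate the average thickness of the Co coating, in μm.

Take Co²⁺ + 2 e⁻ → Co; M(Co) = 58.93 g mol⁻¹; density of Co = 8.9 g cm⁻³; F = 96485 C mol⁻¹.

3.46 μm

Q = I·t = 0.5420 × 9390.0 = 5089 C; n(e⁻) = 0.05275 mol.
n(Co) = n(e⁻)/2 = 0.02637 mol, so m = 0.02637 × 58.93 = 1.554 g.
Volume = m/ρ = 1.554 / 8.9 = 0.1746 cm³.
Thickness = V/A = 0.1746 / 505 = 3.46 × 10⁻⁴ cm = 3.46 μm.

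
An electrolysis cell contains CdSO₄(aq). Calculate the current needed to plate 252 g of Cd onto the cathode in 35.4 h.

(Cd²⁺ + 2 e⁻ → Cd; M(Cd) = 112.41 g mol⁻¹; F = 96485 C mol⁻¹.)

n(Cd) = 252 / 112.41 = 2.242 mol.
n(e⁻) = 2 × 2.242 = 4.484 mol.
Q = n(e⁻)·F = 4.484 × 96485 = 432600 C.
I = Q/t = 432600 / 127440 s = 3.39 A.

3.39 A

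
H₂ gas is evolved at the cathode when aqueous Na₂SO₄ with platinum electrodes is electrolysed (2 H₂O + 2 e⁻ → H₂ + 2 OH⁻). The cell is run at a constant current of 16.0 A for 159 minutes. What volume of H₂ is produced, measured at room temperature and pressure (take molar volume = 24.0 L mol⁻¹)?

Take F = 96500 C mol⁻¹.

19.0 L

Q = I·t = 16.00 A × 9540.0 s = 152600 C.
n(e⁻) = Q/F = 152600 / 96500 = 1.582 mol.
2 electrons are transferred per H₂ molecule, so n(H₂) = 1.582 / 2 = 0.7909 mol.
V = n × V_m = 0.7909 × 24.0 = 19.0 L.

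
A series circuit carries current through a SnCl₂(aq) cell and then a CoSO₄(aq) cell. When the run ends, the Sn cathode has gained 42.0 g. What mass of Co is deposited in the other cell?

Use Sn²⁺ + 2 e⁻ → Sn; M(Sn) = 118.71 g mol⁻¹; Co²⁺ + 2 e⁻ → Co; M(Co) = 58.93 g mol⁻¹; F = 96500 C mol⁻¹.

n(Sn) = 42.0 / 118.71 = 0.3538 mol.
Since Sn²⁺ + 2 e⁻ → Sn, n(e⁻) passed = 2 × 0.3538 = 0.7076 mol.
Cells in series carry the same charge, so the same 0.7076 mol of electrons passes through cell 2.
Co²⁺ + 2 e⁻ → Co, so n(Co) = 0.7076 / 2 = 0.3538 mol.
m(Co) = 0.3538 × 58.93 = 20.8 g.

20.8 g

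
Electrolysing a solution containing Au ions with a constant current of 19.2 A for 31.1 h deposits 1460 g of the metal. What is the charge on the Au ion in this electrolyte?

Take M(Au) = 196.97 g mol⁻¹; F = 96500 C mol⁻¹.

Q = I·t = 19.20 A × 111960 s = 2150000 C, so n(e⁻) = 2150000/96500 = 22.28 mol.
n(Au) deposited = 1460 / 196.97 = 7.412 mol.
Electrons per atom = n(e⁻)/n(Au) = 22.28 / 7.412 = 3.01 ≈ 3, so the ion is Au³⁺.

+3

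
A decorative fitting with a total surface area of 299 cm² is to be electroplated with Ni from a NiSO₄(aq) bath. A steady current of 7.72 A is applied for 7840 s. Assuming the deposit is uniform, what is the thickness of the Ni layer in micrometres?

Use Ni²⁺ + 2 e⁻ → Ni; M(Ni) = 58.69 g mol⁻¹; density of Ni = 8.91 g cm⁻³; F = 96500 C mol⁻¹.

Q = I·t = 7.720 × 7840.0 = 60520 C; n(e⁻) = 0.6272 mol.
n(Ni) = n(e⁻)/2 = 0.3136 mol, so m = 0.3136 × 58.69 = 18.41 g.
Volume = m/ρ = 18.41 / 8.91 = 2.066 cm³.
Thickness = V/A = 2.066 / 299 = 0.00691 cm = 69.1 μm.

69.1 μm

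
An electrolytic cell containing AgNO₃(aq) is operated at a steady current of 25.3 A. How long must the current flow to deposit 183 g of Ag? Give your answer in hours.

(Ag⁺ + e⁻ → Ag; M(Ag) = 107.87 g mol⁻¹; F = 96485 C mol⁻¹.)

1.80 h

n(Ag) = m/M = 183 / 107.87 = 1.696 mol.
Each Ag atom requires 1 electron, so n(e⁻) = 1 × 1.696 = 1.696 mol.
Q = n(e⁻)·F = 1.696 × 96485 = 163700 C.
t = Q/I = 163700 / 25.30 A = 6470 s = 1.80 h.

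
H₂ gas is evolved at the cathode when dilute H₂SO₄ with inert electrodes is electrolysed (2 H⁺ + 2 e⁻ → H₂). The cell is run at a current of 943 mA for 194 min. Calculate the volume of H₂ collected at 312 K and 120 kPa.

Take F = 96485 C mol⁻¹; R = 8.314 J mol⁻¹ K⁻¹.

1.23 L

Q = I·t = 0.9430 A × 11640 s = 10980 C.
n(e⁻) = Q/F = 10980 / 96485 = 0.1138 mol.
2 electrons are transferred per H₂ molecule, so n(H₂) = 0.1138 / 2 = 0.05688 mol.
V = nRT/P = (0.05688 × 8.314 × 312) / (120 × 10³ Pa) = 0.00123 m³ = 1.23 L.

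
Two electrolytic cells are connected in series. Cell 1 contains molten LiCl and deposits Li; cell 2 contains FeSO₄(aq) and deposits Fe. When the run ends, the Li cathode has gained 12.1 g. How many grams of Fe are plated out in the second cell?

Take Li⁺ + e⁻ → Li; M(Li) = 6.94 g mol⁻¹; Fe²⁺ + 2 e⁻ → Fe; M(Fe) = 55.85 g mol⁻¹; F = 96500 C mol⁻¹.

48.7 g

n(Li) = 12.1 / 6.94 = 1.744 mol.
Since Li⁺ + e⁻ → Li, n(e⁻) passed = 1 × 1.744 = 1.744 mol.
Cells in series carry the same charge, so the same 1.744 mol of electrons passes through cell 2.
Fe²⁺ + 2 e⁻ → Fe, so n(Fe) = 1.744 / 2 = 0.8718 mol.
m(Fe) = 0.8718 × 55.85 = 48.7 g.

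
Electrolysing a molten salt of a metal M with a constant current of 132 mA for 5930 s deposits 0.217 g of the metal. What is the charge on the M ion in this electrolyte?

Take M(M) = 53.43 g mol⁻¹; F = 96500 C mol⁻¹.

+2

Q = I·t = 0.1320 A × 5930.0 s = 782.8 C, so n(e⁻) = 782.8/96500 = 0.008112 mol.
n(M) deposited = 0.217 / 53.43 = 0.004061 mol.
Electrons per atom = n(e⁻)/n(M) = 0.008112 / 0.004061 = 2.00 ≈ 2, so the ion is M²⁺.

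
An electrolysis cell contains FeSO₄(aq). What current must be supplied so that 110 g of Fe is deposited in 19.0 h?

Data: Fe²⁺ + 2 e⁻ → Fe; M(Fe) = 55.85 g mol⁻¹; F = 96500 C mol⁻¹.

n(Fe) = 110 / 55.85 = 1.970 mol.
n(e⁻) = 2 × 1.970 = 3.939 mol.
Q = n(e⁻)·F = 3.939 × 96500 = 380100 C.
I = Q/t = 380100 / 68400 s = 5.56 A.

5.56 A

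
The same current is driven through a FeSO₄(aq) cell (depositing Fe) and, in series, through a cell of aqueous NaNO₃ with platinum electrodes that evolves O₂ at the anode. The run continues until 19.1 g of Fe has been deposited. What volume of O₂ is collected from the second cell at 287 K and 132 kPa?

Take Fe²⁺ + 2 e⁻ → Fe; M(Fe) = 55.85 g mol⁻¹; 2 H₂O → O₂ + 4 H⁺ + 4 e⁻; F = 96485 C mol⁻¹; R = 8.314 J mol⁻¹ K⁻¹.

3.09 L

n(Fe) = 19.1 / 55.85 = 0.3420 mol, so n(e⁻) = 2 × 0.3420 = 0.6840 mol.
The cells are in series, so the same 0.6840 mol of electrons passes through the second cell.
2 H₂O → O₂ + 4 H⁺ + 4 e⁻ — 4 mol e⁻ per mol O₂, so n(O₂) = 0.6840/4 = 0.1710 mol.
V = nRT/P = (0.1710 × 8.314 × 287) / (132 × 10³) = 0.00309 m³ = 3.09 L.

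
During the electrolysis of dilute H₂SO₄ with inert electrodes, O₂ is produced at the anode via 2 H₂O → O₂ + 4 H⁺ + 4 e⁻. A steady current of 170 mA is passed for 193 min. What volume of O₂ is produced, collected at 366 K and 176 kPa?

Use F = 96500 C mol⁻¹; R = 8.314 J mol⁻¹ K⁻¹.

Q = I·t = 0.1700 A × 11580 s = 1969 C.
n(e⁻) = Q/F = 1969 / 96500 = 0.02040 mol.
4 electrons are transferred per O₂ molecule, so n(O₂) = 0.02040 / 4 = 0.005100 mol.
V = nRT/P = (0.005100 × 8.314 × 366) / (176 × 10³ Pa) = 8.82 × 10⁻⁵ m³ = 0.0882 L.

0.0882 L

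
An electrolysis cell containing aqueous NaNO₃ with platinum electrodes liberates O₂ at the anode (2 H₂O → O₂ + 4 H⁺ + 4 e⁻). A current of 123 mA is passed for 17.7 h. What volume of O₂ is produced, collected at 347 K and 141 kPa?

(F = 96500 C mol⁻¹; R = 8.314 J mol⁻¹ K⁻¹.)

0.415 L

Q = I·t = 0.1230 A × 63720 s = 7838 C.
n(e⁻) = Q/F = 7838 / 96500 = 0.08122 mol.
4 electrons are transferred per O₂ molecule, so n(O₂) = 0.08122 / 4 = 0.02030 mol.
V = nRT/P = (0.02030 × 8.314 × 347) / (141 × 10³ Pa) = 4.15 × 10⁻⁴ m³ = 0.415 L.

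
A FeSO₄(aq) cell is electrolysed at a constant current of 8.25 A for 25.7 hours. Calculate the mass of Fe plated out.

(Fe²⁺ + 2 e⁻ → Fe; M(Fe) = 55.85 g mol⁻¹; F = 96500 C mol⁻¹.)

221 g

Q = I·t = 8.250 A × 92520 s = 763300 C.
n(e⁻) = Q/F = 763300 / 96500 = 7.910 mol.
Fe²⁺ + 2 e⁻ → Fe, so n(Fe) = n(e⁻)/2 = 3.955 mol.
m = n·M = 3.955 × 55.85 = 221 g.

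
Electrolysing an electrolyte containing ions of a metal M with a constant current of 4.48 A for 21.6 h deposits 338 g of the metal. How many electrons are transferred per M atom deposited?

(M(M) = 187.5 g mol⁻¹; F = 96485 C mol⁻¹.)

Q = I·t = 4.480 A × 77760 s = 348400 C, so n(e⁻) = 348400/96485 = 3.611 mol.
n(M) deposited = 338 / 187.5 = 1.803 mol.
Electrons per atom = n(e⁻)/n(M) = 3.611 / 1.803 = 2.00 ≈ 2, so the ion is M²⁺.

2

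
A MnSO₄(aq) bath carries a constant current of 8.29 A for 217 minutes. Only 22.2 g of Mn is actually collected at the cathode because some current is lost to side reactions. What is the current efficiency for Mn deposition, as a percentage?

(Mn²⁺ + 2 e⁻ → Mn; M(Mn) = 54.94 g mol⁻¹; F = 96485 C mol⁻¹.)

72.2 %

Q = I·t = 8.290 × 13020 = 107900 C; n(e⁻) = 107900/96485 = 1.119 mol.
Theoretical n(Mn) = n(e⁻)/2 = 0.5593 mol, i.e. m_theo = 0.5593 × 54.94 = 30.73 g.
Efficiency = m_actual / m_theo = 22.2 / 30.73 = 72.2 %.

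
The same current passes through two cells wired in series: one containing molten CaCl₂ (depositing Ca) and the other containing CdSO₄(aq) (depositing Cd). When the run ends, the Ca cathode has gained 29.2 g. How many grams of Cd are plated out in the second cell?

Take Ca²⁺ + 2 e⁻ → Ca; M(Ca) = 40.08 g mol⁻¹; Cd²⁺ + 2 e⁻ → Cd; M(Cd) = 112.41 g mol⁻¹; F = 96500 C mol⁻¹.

81.9 g

n(Ca) = 29.2 / 40.08 = 0.7285 mol.
Since Ca²⁺ + 2 e⁻ → Ca, n(e⁻) passed = 2 × 0.7285 = 1.457 mol.
Cells in series carry the same charge, so the same 1.457 mol of electrons passes through cell 2.
Cd²⁺ + 2 e⁻ → Cd, so n(Cd) = 1.457 / 2 = 0.7285 mol.
m(Cd) = 0.7285 × 112.41 = 81.9 g.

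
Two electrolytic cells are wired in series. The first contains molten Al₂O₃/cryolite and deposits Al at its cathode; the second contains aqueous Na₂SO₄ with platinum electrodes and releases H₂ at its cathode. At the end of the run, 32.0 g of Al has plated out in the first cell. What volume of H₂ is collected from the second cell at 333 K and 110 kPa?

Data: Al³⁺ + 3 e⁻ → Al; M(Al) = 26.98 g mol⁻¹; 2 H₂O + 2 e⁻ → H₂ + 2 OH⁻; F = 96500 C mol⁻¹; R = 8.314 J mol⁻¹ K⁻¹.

44.8 L

n(Al) = 32.0 / 26.98 = 1.186 mol, so n(e⁻) = 3 × 1.186 = 3.558 mol.
The cells are in series, so the same 3.558 mol of electrons passes through the second cell.
2 H₂O + 2 e⁻ → H₂ + 2 OH⁻ — 2 mol e⁻ per mol H₂, so n(H₂) = 3.558/2 = 1.779 mol.
V = nRT/P = (1.779 × 8.314 × 333) / (110 × 10³) = 0.0448 m³ = 44.8 L.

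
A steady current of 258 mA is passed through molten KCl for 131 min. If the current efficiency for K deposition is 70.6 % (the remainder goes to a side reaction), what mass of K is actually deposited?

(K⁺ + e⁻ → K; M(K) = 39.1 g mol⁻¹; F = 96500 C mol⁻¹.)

Q = I·t = 0.2580 × 7860.0 = 2028 C.
n(e⁻) = 2028/96500 = 0.02101 mol; theoretically n(K) = 0.02101/1 = 0.02101 mol, m_theo = 0.8217 g.
At 70.6 % efficiency, m_actual = 0.706 × 0.8217 = 0.580 g.

0.580 g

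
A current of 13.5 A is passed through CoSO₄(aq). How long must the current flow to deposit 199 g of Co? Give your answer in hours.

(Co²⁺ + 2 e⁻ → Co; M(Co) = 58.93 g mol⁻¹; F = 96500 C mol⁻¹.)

13.4 h

n(Co) = m/M = 199 / 58.93 = 3.377 mol.
Each Co atom requires 2 electrons, so n(e⁻) = 2 × 3.377 = 6.754 mol.
Q = n(e⁻)·F = 6.754 × 96500 = 651700 C.
t = Q/I = 651700 / 13.50 A = 48280 s = 13.4 h.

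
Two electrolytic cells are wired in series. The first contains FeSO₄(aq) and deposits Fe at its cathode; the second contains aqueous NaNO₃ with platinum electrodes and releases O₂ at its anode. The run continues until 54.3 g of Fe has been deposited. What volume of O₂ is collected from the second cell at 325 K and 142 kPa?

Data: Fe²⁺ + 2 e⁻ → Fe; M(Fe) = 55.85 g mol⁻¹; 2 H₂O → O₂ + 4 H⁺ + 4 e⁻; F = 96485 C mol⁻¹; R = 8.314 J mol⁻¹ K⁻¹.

n(Fe) = 54.3 / 55.85 = 0.9722 mol, so n(e⁻) = 2 × 0.9722 = 1.944 mol.
The cells are in series, so the same 1.944 mol of electrons passes through the second cell.
2 H₂O → O₂ + 4 H⁺ + 4 e⁻ — 4 mol e⁻ per mol O₂, so n(O₂) = 1.944/4 = 0.4861 mol.
V = nRT/P = (0.4861 × 8.314 × 325) / (142 × 10³) = 0.00925 m³ = 9.25 L.

9.25 L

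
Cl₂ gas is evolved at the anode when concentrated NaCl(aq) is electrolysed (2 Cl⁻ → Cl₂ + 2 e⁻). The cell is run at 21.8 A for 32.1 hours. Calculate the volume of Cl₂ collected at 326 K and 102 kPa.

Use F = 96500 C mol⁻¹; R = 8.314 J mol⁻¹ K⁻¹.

347 L

Q = I·t = 21.80 A × 115560 s = 2519000 C.
n(e⁻) = Q/F = 2519000 / 96500 = 26.11 mol.
2 electrons are transferred per Cl₂ molecule, so n(Cl₂) = 26.11 / 2 = 13.05 mol.
V = nRT/P = (13.05 × 8.314 × 326) / (102 × 10³ Pa) = 0.347 m³ = 347 L.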